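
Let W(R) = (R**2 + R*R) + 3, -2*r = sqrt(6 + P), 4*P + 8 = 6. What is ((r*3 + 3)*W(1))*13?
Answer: 195 - 195*sqrt(22)/4 ≈ -33.658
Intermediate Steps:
P = -1/2 (P = -2 + (1/4)*6 = -2 + 3/2 = -1/2 ≈ -0.50000)
r = -sqrt(22)/4 (r = -sqrt(6 - 1/2)/2 = -sqrt(22)/4 ≈ -1.1726)
W(R) = 3 + 2*R**2 (W(R) = (R**2 + R**2) + 3 = 2*R**2 + 3 = 3 + 2*R**2)
((r*3 + 3)*W(1))*13 = ((-sqrt(22)/4*3 + 3)*(3 + 2*1**2))*13 = ((-3*sqrt(22)/4 + 3)*(3 + 2*1))*13 = ((3 - 3*sqrt(22)/4)*(3 + 2))*13 = ((3 - 3*sqrt(22)/4)*5)*13 = (15 - 15*sqrt(22)/4)*13 = 195 - 195*sqrt(22)/4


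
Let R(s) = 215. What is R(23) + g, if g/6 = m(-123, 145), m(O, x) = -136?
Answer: -601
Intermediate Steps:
g = -816 (g = 6*(-136) = -816)
R(23) + g = 215 - 816 = -601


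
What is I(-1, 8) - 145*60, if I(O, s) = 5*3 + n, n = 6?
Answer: -8679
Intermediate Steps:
I(O, s) = 21 (I(O, s) = 5*3 + 6 = 15 + 6 = 21)
I(-1, 8) - 145*60 = 21 - 145*60 = 21 - 8700 = -8679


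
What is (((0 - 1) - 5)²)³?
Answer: 46656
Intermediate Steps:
(((0 - 1) - 5)²)³ = ((-1 - 5)²)³ = ((-6)²)³ = 36³ = 46656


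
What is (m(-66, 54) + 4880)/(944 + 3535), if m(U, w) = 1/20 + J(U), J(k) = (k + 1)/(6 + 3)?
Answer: 877109/806220 ≈ 1.0879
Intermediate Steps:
J(k) = ⅑ + k/9 (J(k) = (1 + k)/9 = (1 + k)*(⅑) = ⅑ + k/9)
m(U, w) = 29/180 + U/9 (m(U, w) = 1/20 + (⅑ + U/9) = 29/180 + U/9)
(m(-66, 54) + 4880)/(944 + 3535) = ((29/180 + (⅑)*(-66)) + 4880)/(944 + 3535) = ((29/180 - 22/3) + 4880)/4479 = (-1291/180 + 4880)*(1/4479) = (877109/180)*(1/4479) = 877109/806220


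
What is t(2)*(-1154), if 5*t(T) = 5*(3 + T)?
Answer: -5770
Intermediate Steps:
t(T) = 3 + T (t(T) = (5*(3 + T))/5 = (15 + 5*T)/5 = 3 + T)
t(2)*(-1154) = (3 + 2)*(-1154) = 5*(-1154) = -5770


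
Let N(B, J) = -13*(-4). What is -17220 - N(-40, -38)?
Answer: -17272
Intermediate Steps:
N(B, J) = 52
-17220 - N(-40, -38) = -17220 - 1*52 = -17220 - 52 = -17272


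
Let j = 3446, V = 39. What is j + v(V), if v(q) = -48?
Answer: 3398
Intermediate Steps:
j + v(V) = 3446 - 48 = 3398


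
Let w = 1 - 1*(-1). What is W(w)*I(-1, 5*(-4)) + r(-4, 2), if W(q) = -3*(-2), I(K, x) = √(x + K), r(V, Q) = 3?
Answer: 3 + 6*I*√21 ≈ 3.0 + 27.495*I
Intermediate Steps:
w = 2 (w = 1 + 1 = 2)
I(K, x) = √(K + x)
W(q) = 6
W(w)*I(-1, 5*(-4)) + r(-4, 2) = 6*√(-1 + 5*(-4)) + 3 = 6*√(-1 - 20) + 3 = 6*√(-21) + 3 = 6*(I*√21) + 3 = 6*I*√21 + 3 = 3 + 6*I*√21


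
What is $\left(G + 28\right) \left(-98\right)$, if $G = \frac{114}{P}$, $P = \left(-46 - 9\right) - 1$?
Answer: $- \frac{5089}{2} \approx -2544.5$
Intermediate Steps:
$P = -56$ ($P = -55 - 1 = -56$)
$G = - \frac{57}{28}$ ($G = \frac{114}{-56} = 114 \left(- \frac{1}{56}\right) = - \frac{57}{28} \approx -2.0357$)
$\left(G + 28\right) \left(-98\right) = \left(- \frac{57}{28} + 28\right) \left(-98\right) = \frac{727}{28} \left(-98\right) = - \frac{5089}{2}$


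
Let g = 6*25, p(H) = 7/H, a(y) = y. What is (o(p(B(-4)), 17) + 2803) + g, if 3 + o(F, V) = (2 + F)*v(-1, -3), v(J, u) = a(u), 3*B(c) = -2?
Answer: 5951/2 ≈ 2975.5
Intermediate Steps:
B(c) = -⅔ (B(c) = (⅓)*(-2) = -⅔)
v(J, u) = u
o(F, V) = -9 - 3*F (o(F, V) = -3 + (2 + F)*(-3) = -3 + (-6 - 3*F) = -9 - 3*F)
g = 150
(o(p(B(-4)), 17) + 2803) + g = ((-9 - 21/(-⅔)) + 2803) + 150 = ((-9 - 21*(-3)/2) + 2803) + 150 = ((-9 - 3*(-21/2)) + 2803) + 150 = ((-9 + 63/2) + 2803) + 150 = (45/2 + 2803) + 150 = 5651/2 + 150 = 5951/2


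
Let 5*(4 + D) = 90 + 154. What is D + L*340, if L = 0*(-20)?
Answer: 224/5 ≈ 44.800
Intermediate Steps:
D = 224/5 (D = -4 + (90 + 154)/5 = -4 + (1/5)*244 = -4 + 244/5 = 224/5 ≈ 44.800)
L = 0
D + L*340 = 224/5 + 0*340 = 224/5 + 0 = 224/5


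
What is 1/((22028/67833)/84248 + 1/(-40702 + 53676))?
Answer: 4633984058301/375036616 ≈ 12356.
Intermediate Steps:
1/((22028/67833)/84248 + 1/(-40702 + 53676)) = 1/((22028*(1/67833))*(1/84248) + 1/12974) = 1/((22028/67833)*(1/84248) + 1/12974) = 1/(5507/1428698646 + 1/12974) = 1/(375036616/4633984058301) = 4633984058301/375036616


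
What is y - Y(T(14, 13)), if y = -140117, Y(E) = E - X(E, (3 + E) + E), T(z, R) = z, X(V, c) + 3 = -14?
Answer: -140148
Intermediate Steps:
X(V, c) = -17 (X(V, c) = -3 - 14 = -17)
Y(E) = 17 + E (Y(E) = E - 1*(-17) = E + 17 = 17 + E)
y - Y(T(14, 13)) = -140117 - (17 + 14) = -140117 - 1*31 = -140117 - 31 = -140148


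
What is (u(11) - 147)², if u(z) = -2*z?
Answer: 28561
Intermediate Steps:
(u(11) - 147)² = (-2*11 - 147)² = (-22 - 147)² = (-169)² = 28561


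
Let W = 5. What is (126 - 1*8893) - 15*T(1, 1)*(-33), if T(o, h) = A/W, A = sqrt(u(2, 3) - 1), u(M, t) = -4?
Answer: -8767 + 99*I*sqrt(5) ≈ -8767.0 + 221.37*I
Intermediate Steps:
A = I*sqrt(5) (A = sqrt(-4 - 1) = sqrt(-5) = I*sqrt(5) ≈ 2.2361*I)
T(o, h) = I*sqrt(5)/5 (T(o, h) = (I*sqrt(5))/5 = (I*sqrt(5))*(1/5) = I*sqrt(5)/5)
(126 - 1*8893) - 15*T(1, 1)*(-33) = (126 - 1*8893) - 15*(I*sqrt(5)/5)*(-33) = (126 - 8893) - 3*I*sqrt(5)*(-33) = -8767 - (-99)*I*sqrt(5) = -8767 + 99*I*sqrt(5)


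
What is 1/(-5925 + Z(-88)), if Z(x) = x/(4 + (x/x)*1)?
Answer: -5/29713 ≈ -0.00016828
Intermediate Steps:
Z(x) = x/5 (Z(x) = x/(4 + 1*1) = x/(4 + 1) = x/5)
1/(-5925 + Z(-88)) = 1/(-5925 + (1/5)*(-88)) = 1/(-5925 - 88/5) = 1/(-29713/5) = -5/29713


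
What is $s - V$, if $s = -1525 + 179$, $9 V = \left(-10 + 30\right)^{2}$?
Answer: $- \frac{12514}{9} \approx -1390.4$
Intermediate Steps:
$V = \frac{400}{9}$ ($V = \frac{\left(-10 + 30\right)^{2}}{9} = \frac{20^{2}}{9} = \frac{1}{9} \cdot 400 = \frac{400}{9} \approx 44.444$)
$s = -1346$
$s - V = -1346 - \frac{400}{9} = - \frac{12514}{9}$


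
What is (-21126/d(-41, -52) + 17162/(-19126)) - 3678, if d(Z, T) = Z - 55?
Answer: -529229397/153008 ≈ -3458.8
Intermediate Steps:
d(Z, T) = -55 + Z
(-21126/d(-41, -52) + 17162/(-19126)) - 3678 = (-21126/(-55 - 41) + 17162/(-19126)) - 3678 = (-21126/(-96) + 17162*(-1/19126)) - 3678 = (-21126*(-1/96) - 8581/9563) - 3678 = (3521/16 - 8581/9563) - 3678 = 33534027/153008 - 3678 = -529229397/153008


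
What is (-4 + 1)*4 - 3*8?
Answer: -36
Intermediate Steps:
(-4 + 1)*4 - 3*8 = -3*4 - 24 = -12 - 24 = -36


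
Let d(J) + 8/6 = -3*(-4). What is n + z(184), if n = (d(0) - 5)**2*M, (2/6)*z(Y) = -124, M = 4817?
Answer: 1388765/9 ≈ 1.5431e+5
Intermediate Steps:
z(Y) = -372 (z(Y) = 3*(-124) = -372)
d(J) = 32/3 (d(J) = -4/3 - 3*(-4) = -4/3 + 12 = 32/3)
n = 1392113/9 (n = (32/3 - 5)**2*4817 = (17/3)**2*4817 = (289/9)*4817 = 1392113/9 ≈ 1.5468e+5)
n + z(184) = 1392113/9 - 372 = 1388765/9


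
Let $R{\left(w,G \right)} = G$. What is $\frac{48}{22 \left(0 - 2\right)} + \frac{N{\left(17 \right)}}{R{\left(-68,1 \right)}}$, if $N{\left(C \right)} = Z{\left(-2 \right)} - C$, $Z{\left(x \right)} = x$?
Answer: $- \frac{221}{11} \approx -20.091$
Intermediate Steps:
$N{\left(C \right)} = -2 - C$
$\frac{48}{22 \left(0 - 2\right)} + \frac{N{\left(17 \right)}}{R{\left(-68,1 \right)}} = \frac{48}{22 \left(0 - 2\right)} + \frac{-2 - 17}{1} = \frac{48}{22 \left(-2\right)} + \left(-2 - 17\right) 1 = \frac{48}{-44} - 19 = 48 \left(- \frac{1}{44}\right) - 19 = - \frac{12}{11} - 19 = - \frac{221}{11}$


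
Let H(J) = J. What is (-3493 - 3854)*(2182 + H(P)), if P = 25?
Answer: -16214829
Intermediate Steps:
(-3493 - 3854)*(2182 + H(P)) = (-3493 - 3854)*(2182 + 25) = -7347*2207 = -16214829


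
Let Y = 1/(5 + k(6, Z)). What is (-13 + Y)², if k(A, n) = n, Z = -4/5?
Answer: 71824/441 ≈ 162.87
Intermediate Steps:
Z = -⅘ (Z = -4*⅕ = -⅘ ≈ -0.80000)
Y = 5/21 (Y = 1/(5 - ⅘) = 1/(21/5) = 5/21 ≈ 0.23810)
(-13 + Y)² = (-13 + 5/21)² = (-268/21)² = 71824/441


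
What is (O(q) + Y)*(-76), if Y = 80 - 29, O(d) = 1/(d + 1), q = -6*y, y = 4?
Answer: -89072/23 ≈ -3872.7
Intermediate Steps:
q = -24 (q = -6*4 = -24)
O(d) = 1/(1 + d)
Y = 51
(O(q) + Y)*(-76) = (1/(1 - 24) + 51)*(-76) = (1/(-23) + 51)*(-76) = (-1/23 + 51)*(-76) = (1172/23)*(-76) = -89072/23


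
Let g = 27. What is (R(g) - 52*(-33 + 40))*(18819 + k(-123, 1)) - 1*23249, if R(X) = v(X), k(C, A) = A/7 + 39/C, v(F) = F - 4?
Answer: -1848414486/287 ≈ -6.4405e+6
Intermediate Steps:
v(F) = -4 + F
k(C, A) = 39/C + A/7 (k(C, A) = A*(1/7) + 39/C = A/7 + 39/C = 39/C + A/7)
R(X) = -4 + X
(R(g) - 52*(-33 + 40))*(18819 + k(-123, 1)) - 1*23249 = ((-4 + 27) - 52*(-33 + 40))*(18819 + (39/(-123) + (1/7)*1)) - 1*23249 = (23 - 52*7)*(18819 + (39*(-1/123) + 1/7)) - 23249 = (23 - 364)*(18819 + (-13/41 + 1/7)) - 23249 = -341*(18819 - 50/287) - 23249 = -341*5401003/287 - 23249 = -1841742023/287 - 23249 = -1848414486/287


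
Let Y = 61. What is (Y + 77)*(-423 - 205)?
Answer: -86664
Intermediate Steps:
(Y + 77)*(-423 - 205) = (61 + 77)*(-423 - 205) = 138*(-628) = -86664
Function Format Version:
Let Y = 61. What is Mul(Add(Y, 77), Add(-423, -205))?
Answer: -86664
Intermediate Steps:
Mul(Add(Y, 77), Add(-423, -205)) = Mul(Add(61, 77), Add(-423, -205)) = Mul(138, -628) = -86664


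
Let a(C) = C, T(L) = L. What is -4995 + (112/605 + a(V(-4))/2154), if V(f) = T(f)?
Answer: -3254547661/651585 ≈ -4994.8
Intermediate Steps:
V(f) = f
-4995 + (112/605 + a(V(-4))/2154) = -4995 + (112/605 - 4/2154) = -4995 + (112*(1/605) - 4*1/2154) = -4995 + (112/605 - 2/1077) = -4995 + 119414/651585 = -3254547661/651585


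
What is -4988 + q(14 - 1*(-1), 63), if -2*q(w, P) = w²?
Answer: -10201/2 ≈ -5100.5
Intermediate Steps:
q(w, P) = -w²/2
-4988 + q(14 - 1*(-1), 63) = -4988 - (14 - 1*(-1))²/2 = -4988 - (14 + 1)²/2 = -4988 - ½*15² = -4988 - ½*225 = -4988 - 225/2 = -10201/2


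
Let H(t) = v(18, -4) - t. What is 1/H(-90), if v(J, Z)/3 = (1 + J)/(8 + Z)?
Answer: 4/417 ≈ 0.0095923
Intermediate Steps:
v(J, Z) = 3*(1 + J)/(8 + Z) (v(J, Z) = 3*((1 + J)/(8 + Z)) = 3*(1 + J)/(8 + Z))
H(t) = 57/4 - t (H(t) = 3*(1 + 18)/(8 - 4) - t = 3*19/4 - t = 3*(¼)*19 - t = 57/4 - t)
1/H(-90) = 1/(57/4 - 1*(-90)) = 1/(57/4 + 90) = 1/(417/4) = 4/417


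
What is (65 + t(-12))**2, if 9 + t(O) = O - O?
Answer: 3136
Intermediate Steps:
t(O) = -9 (t(O) = -9 + (O - O) = -9 + 0 = -9)
(65 + t(-12))**2 = (65 - 9)**2 = 56**2 = 3136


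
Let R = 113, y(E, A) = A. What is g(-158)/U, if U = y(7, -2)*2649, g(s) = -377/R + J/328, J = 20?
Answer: 30349/49091268 ≈ 0.00061822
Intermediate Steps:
g(s) = -30349/9266 (g(s) = -377/113 + 20/328 = -377*1/113 + 20*(1/328) = -377/113 + 5/82 = -30349/9266)
U = -5298 (U = -2*2649 = -5298)
g(-158)/U = -30349/9266/(-5298) = -30349/9266*(-1/5298) = 30349/49091268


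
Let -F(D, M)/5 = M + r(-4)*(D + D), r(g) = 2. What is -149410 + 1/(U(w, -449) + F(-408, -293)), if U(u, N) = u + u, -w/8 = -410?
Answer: -2418200849/16185 ≈ -1.4941e+5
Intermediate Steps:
w = 3280 (w = -8*(-410) = 3280)
F(D, M) = -20*D - 5*M (F(D, M) = -5*(M + 2*(D + D)) = -5*(M + 2*(2*D)) = -5*(M + 4*D) = -20*D - 5*M)
U(u, N) = 2*u
-149410 + 1/(U(w, -449) + F(-408, -293)) = -149410 + 1/(2*3280 + (-20*(-408) - 5*(-293))) = -149410 + 1/(6560 + (8160 + 1465)) = -149410 + 1/(6560 + 9625) = -149410 + 1/16185 = -2418200849/16185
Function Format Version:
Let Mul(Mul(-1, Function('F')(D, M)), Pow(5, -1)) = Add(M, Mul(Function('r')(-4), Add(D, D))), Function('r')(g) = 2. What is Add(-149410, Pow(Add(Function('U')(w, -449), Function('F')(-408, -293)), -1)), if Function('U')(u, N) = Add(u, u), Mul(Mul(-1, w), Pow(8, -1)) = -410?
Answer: Rational(-2418200849, 16185) ≈ -1.4941e+5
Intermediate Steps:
w = 3280 (w = Mul(-8, -410) = 3280)
Function('F')(D, M) = Add(Mul(-20, D), Mul(-5, M)) (Function('F')(D, M) = Mul(-5, Add(M, Mul(2, Add(D, D)))) = Mul(-5, Add(M, Mul(2, Mul(2, D)))) = Mul(-5, Add(M, Mul(4, D))) = Add(Mul(-20, D), Mul(-5, M)))
Function('U')(u, N) = Mul(2, u)
Add(-149410, Pow(Add(Function('U')(w, -449), Function('F')(-408, -293)), -1)) = Add(-149410, Pow(Add(Mul(2, 3280), Add(Mul(-20, -408), Mul(-5, -293))), -1)) = Add(-149410, Pow(Add(6560, Add(8160, 1465)), -1)) = Add(-149410, Pow(Add(6560, 9625), -1)) = Add(-149410, Pow(16185, -1)) = Add(-149410, Rational(1, 16185)) = Rational(-2418200849, 16185)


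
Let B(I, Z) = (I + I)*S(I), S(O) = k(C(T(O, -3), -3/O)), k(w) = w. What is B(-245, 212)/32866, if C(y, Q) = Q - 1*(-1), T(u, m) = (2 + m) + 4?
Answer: -248/16433 ≈ -0.015092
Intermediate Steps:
T(u, m) = 6 + m
C(y, Q) = 1 + Q (C(y, Q) = Q + 1 = 1 + Q)
S(O) = 1 - 3/O
B(I, Z) = -6 + 2*I (B(I, Z) = (I + I)*((-3 + I)/I) = (2*I)*((-3 + I)/I) = -6 + 2*I)
B(-245, 212)/32866 = (-6 + 2*(-245))/32866 = (-6 - 490)*(1/32866) = -496*1/32866 = -248/16433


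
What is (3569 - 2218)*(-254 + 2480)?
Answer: 3007326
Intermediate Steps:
(3569 - 2218)*(-254 + 2480) = 1351*2226 = 3007326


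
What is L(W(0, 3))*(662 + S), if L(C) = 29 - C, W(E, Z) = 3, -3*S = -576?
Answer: 22204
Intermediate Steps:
S = 192 (S = -⅓*(-576) = 192)
L(W(0, 3))*(662 + S) = (29 - 1*3)*(662 + 192) = (29 - 3)*854 = 26*854 = 22204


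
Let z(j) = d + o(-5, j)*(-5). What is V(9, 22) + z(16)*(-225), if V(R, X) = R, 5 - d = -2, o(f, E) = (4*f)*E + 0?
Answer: -361566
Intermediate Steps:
o(f, E) = 4*E*f (o(f, E) = 4*E*f + 0 = 4*E*f)
d = 7 (d = 5 - 1*(-2) = 5 + 2 = 7)
z(j) = 7 + 100*j (z(j) = 7 + (4*j*(-5))*(-5) = 7 - 20*j*(-5) = 7 + 100*j)
V(9, 22) + z(16)*(-225) = 9 + (7 + 100*16)*(-225) = 9 + (7 + 1600)*(-225) = 9 + 1607*(-225) = 9 - 361575 = -361566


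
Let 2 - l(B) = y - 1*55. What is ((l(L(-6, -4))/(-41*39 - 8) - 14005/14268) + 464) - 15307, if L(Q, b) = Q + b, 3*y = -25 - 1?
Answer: -340353780835/22928676 ≈ -14844.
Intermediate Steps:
y = -26/3 (y = (-25 - 1)/3 = (⅓)*(-26) = -26/3 ≈ -8.6667)
l(B) = 197/3 (l(B) = 2 - (-26/3 - 1*55) = 2 - (-26/3 - 55) = 2 - 1*(-191/3) = 2 + 191/3 = 197/3)
((l(L(-6, -4))/(-41*39 - 8) - 14005/14268) + 464) - 15307 = ((197/(3*(-41*39 - 8)) - 14005/14268) + 464) - 15307 = ((197/(3*(-1599 - 8)) - 14005*1/14268) + 464) - 15307 = (((197/3)/(-1607) - 14005/14268) + 464) - 15307 = (((197/3)*(-1/1607) - 14005/14268) + 464) - 15307 = ((-197/4821 - 14005/14268) + 464) - 15307 = (-23442967/22928676 + 464) - 15307 = 10615462697/22928676 - 15307 = -340353780835/22928676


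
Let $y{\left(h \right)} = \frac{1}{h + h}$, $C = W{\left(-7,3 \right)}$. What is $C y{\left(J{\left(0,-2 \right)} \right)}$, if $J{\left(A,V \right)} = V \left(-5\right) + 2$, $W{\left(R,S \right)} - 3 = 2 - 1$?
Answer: $\frac{1}{6} \approx 0.16667$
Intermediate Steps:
$W{\left(R,S \right)} = 4$ ($W{\left(R,S \right)} = 3 + \left(2 - 1\right) = 3 + 1 = 4$)
$C = 4$
$J{\left(A,V \right)} = 2 - 5 V$ ($J{\left(A,V \right)} = - 5 V + 2 = 2 - 5 V$)
$y{\left(h \right)} = \frac{1}{2 h}$
$C y{\left(J{\left(0,-2 \right)} \right)} = 4 \frac{1}{2 \left(2 - -10\right)} = 4 \frac{1}{2 \left(2 + 10\right)} = 4 \frac{1}{2 \cdot 12} = 4 \cdot \frac{1}{2} \cdot \frac{1}{12} = 4 \cdot \frac{1}{24} = \frac{1}{6}$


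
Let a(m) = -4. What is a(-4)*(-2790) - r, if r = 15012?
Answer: -3852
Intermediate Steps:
a(-4)*(-2790) - r = -4*(-2790) - 1*15012 = 11160 - 15012 = -3852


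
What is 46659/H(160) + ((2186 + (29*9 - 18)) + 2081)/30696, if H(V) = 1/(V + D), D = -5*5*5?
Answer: 25064283875/15348 ≈ 1.6331e+6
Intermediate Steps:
D = -125 (D = -25*5 = -125)
H(V) = 1/(-125 + V) (H(V) = 1/(V - 125) = 1/(-125 + V))
46659/H(160) + ((2186 + (29*9 - 18)) + 2081)/30696 = 46659/(1/(-125 + 160)) + ((2186 + (29*9 - 18)) + 2081)/30696 = 46659/(1/35) + ((2186 + (261 - 18)) + 2081)*(1/30696) = 46659/(1/35) + ((2186 + 243) + 2081)*(1/30696) = 46659*35 + (2429 + 2081)*(1/30696) = 1633065 + 4510*(1/30696) = 1633065 + 2255/15348 = 25064283875/15348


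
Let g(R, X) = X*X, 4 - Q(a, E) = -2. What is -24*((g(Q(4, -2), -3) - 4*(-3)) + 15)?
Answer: -864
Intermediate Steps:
Q(a, E) = 6 (Q(a, E) = 4 - 1*(-2) = 4 + 2 = 6)
g(R, X) = X²
-24*((g(Q(4, -2), -3) - 4*(-3)) + 15) = -24*(((-3)² - 4*(-3)) + 15) = -24*((9 + 12) + 15) = -24*(21 + 15) = -24*36 = -864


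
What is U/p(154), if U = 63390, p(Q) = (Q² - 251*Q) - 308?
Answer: -10565/2541 ≈ -4.1578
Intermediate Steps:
p(Q) = -308 + Q² - 251*Q
U/p(154) = 63390/(-308 + 154² - 251*154) = 63390/(-308 + 23716 - 38654) = 63390/(-15246) = 63390*(-1/15246) = -10565/2541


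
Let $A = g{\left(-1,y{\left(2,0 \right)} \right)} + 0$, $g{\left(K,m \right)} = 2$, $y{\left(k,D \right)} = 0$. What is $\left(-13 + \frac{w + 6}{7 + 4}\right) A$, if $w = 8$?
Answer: $- \frac{258}{11} \approx -23.455$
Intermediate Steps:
$A = 2$ ($A = 2 + 0 = 2$)
$\left(-13 + \frac{w + 6}{7 + 4}\right) A = \left(-13 + \frac{8 + 6}{7 + 4}\right) 2 = \left(-13 + \frac{14}{11}\right) 2 = \left(- \frac{129}{11}\right) 2 = - \frac{258}{11}$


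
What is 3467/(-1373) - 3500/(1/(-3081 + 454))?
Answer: 12624045033/1373 ≈ 9.1945e+6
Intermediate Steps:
3467/(-1373) - 3500/(1/(-3081 + 454)) = 3467*(-1/1373) - 3500/(1/(-2627)) = -3467/1373 - 3500/(-1/2627) = -3467/1373 - 3500*(-2627) = -3467/1373 + 9194500 = 12624045033/1373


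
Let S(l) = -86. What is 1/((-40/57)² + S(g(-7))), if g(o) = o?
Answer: -3249/277814 ≈ -0.011695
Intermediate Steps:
1/((-40/57)² + S(g(-7))) = 1/((-40/57)² - 86) = 1/(1600/3249 - 86) = 1/(-277814/3249) = -3249/277814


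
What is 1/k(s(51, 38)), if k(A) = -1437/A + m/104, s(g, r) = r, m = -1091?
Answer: -1976/95453 ≈ -0.020701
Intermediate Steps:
k(A) = -1091/104 - 1437/A (k(A) = -1437/A - 1091/104 = -1091/104 - 1437/A)
1/k(s(51, 38)) = 1/(-1091/104 - 1437/38) = 1/(-95453/1976) = -1976/95453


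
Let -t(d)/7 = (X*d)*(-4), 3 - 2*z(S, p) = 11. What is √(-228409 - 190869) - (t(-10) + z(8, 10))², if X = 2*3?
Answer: -2835856 + I*√419278 ≈ -2.8359e+6 + 647.52*I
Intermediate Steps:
X = 6
z(S, p) = -4 (z(S, p) = 3/2 - ½*11 = 3/2 - 11/2 = -4)
t(d) = 168*d (t(d) = -7*6*d*(-4) = -(-168)*d = 168*d)
√(-228409 - 190869) - (t(-10) + z(8, 10))² = √(-228409 - 190869) - (168*(-10) - 4)² = √(-419278) - (-1680 - 4)² = I*√419278 - 1*(-1684)² = I*√419278 - 1*2835856 = I*√419278 - 2835856 = -2835856 + I*√419278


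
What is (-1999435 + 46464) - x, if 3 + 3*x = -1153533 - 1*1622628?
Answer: -1027583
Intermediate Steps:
x = -925388 (x = -1 + (-1153533 - 1*1622628)/3 = -1 + (-1153533 - 1622628)/3 = -1 + (1/3)*(-2776161) = -1 - 925387 = -925388)
(-1999435 + 46464) - x = (-1999435 + 46464) - 1*(-925388) = -1952971 + 925388 = -1027583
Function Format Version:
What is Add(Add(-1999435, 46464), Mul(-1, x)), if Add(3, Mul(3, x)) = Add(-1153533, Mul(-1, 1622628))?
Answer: -1027583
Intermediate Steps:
x = -925388 (x = Add(-1, Mul(Rational(1, 3), Add(-1153533, Mul(-1, 1622628)))) = Add(-1, Mul(Rational(1, 3), Add(-1153533, -1622628))) = Add(-1, Mul(Rational(1, 3), -2776161)) = Add(-1, -925387) = -925388)
Add(Add(-1999435, 46464), Mul(-1, x)) = Add(Add(-1999435, 46464), Mul(-1, -925388)) = Add(-1952971, 925388) = -1027583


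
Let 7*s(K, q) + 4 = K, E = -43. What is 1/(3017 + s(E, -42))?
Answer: 7/21072 ≈ 0.00033219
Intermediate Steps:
s(K, q) = -4/7 + K/7
1/(3017 + s(E, -42)) = 1/(3017 + (-4/7 + (1/7)*(-43))) = 1/(3017 + (-4/7 - 43/7)) = 1/(3017 - 47/7) = 1/(21072/7) = 7/21072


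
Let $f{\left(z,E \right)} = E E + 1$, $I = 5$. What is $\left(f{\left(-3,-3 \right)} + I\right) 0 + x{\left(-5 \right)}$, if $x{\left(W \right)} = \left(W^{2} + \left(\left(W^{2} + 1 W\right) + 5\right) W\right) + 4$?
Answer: $-96$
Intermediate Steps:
$f{\left(z,E \right)} = 1 + E^{2}$ ($f{\left(z,E \right)} = E^{2} + 1 = 1 + E^{2}$)
$x{\left(W \right)} = 4 + W^{2} + W \left(5 + W + W^{2}\right)$ ($x{\left(W \right)} = \left(W^{2} + \left(\left(W^{2} + W\right) + 5\right) W\right) + 4 = \left(W^{2} + \left(\left(W + W^{2}\right) + 5\right) W\right) + 4 = \left(W^{2} + \left(5 + W + W^{2}\right) W\right) + 4 = \left(W^{2} + W \left(5 + W + W^{2}\right)\right) + 4 = 4 + W^{2} + W \left(5 + W + W^{2}\right)$)
$\left(f{\left(-3,-3 \right)} + I\right) 0 + x{\left(-5 \right)} = \left(\left(1 + \left(-3\right)^{2}\right) + 5\right) 0 + \left(4 + \left(-5\right)^{3} + 2 \left(-5\right)^{2} + 5 \left(-5\right)\right) = \left(\left(1 + 9\right) + 5\right) 0 + \left(4 - 125 + 2 \cdot 25 - 25\right) = \left(10 + 5\right) 0 + \left(4 - 125 + 50 - 25\right) = 15 \cdot 0 - 96 = 0 - 96 = -96$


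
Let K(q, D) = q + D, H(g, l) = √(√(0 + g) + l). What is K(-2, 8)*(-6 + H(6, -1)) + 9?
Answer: -27 + 6*√(-1 + √6) ≈ -19.776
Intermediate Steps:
H(g, l) = √(l + √g) (H(g, l) = √(√g + l) = √(l + √g))
K(q, D) = D + q
K(-2, 8)*(-6 + H(6, -1)) + 9 = (8 - 2)*(-6 + √(-1 + √6)) + 9 = 6*(-6 + √(-1 + √6)) + 9 = (-36 + 6*√(-1 + √6)) + 9 = -27 + 6*√(-1 + √6)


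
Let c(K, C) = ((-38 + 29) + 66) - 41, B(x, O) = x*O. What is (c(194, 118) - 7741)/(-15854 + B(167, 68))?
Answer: 7725/4498 ≈ 1.7174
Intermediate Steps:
B(x, O) = O*x
c(K, C) = 16 (c(K, C) = (-9 + 66) - 41 = 57 - 41 = 16)
(c(194, 118) - 7741)/(-15854 + B(167, 68)) = (16 - 7741)/(-15854 + 68*167) = -7725/(-15854 + 11356) = -7725/(-4498) = -7725*(-1/4498) = 7725/4498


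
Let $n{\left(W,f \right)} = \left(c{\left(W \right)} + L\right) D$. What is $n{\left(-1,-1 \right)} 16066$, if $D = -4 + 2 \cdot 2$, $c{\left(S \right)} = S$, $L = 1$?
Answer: $0$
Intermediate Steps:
$D = 0$ ($D = -4 + 4 = 0$)
$n{\left(W,f \right)} = 0$ ($n{\left(W,f \right)} = \left(W + 1\right) 0 = \left(1 + W\right) 0 = 0$)
$n{\left(-1,-1 \right)} 16066 = 0 \cdot 16066 = 0$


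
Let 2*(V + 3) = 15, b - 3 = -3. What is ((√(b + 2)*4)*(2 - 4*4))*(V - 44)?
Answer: 2212*√2 ≈ 3128.2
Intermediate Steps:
b = 0 (b = 3 - 3 = 0)
V = 9/2 (V = -3 + (½)*15 = -3 + 15/2 = 9/2 ≈ 4.5000)
((√(b + 2)*4)*(2 - 4*4))*(V - 44) = ((√(0 + 2)*4)*(2 - 4*4))*(9/2 - 44) = ((√2*4)*(2 - 16))*(-79/2) = ((4*√2)*(-14))*(-79/2) = -56*√2*(-79/2) = 2212*√2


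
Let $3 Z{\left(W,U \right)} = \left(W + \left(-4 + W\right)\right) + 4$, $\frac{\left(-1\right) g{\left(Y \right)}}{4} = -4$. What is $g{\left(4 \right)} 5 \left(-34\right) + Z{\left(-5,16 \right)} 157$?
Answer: $- \frac{9730}{3} \approx -3243.3$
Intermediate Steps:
$g{\left(Y \right)} = 16$ ($g{\left(Y \right)} = \left(-4\right) \left(-4\right) = 16$)
$Z{\left(W,U \right)} = \frac{2 W}{3}$ ($Z{\left(W,U \right)} = \frac{\left(W + \left(-4 + W\right)\right) + 4}{3} = \frac{\left(-4 + 2 W\right) + 4}{3} = \frac{2 W}{3}$)
$g{\left(4 \right)} 5 \left(-34\right) + Z{\left(-5,16 \right)} 157 = 16 \cdot 5 \left(-34\right) + \frac{2}{3} \left(-5\right) 157 = 80 \left(-34\right) - \frac{1570}{3} = -2720 - \frac{1570}{3} = - \frac{9730}{3}$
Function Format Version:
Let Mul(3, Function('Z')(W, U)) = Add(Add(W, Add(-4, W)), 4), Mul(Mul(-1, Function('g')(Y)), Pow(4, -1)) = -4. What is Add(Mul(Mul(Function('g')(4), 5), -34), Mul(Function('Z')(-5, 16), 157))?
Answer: Rational(-9730, 3) ≈ -3243.3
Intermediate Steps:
Function('g')(Y) = 16 (Function('g')(Y) = Mul(-4, -4) = 16)
Function('Z')(W, U) = Mul(Rational(2, 3), W) (Function('Z')(W, U) = Mul(Rational(1, 3), Add(Add(W, Add(-4, W)), 4)) = Mul(Rational(1, 3), Add(Add(-4, Mul(2, W)), 4)) = Mul(Rational(1, 3), Mul(2, W)) = Mul(Rational(2, 3), W))
Add(Mul(Mul(Function('g')(4), 5), -34), Mul(Function('Z')(-5, 16), 157)) = Add(Mul(Mul(16, 5), -34), Mul(Mul(Rational(2, 3), -5), 157)) = Add(Mul(80, -34), Mul(Rational(-10, 3), 157)) = Add(-2720, Rational(-1570, 3)) = Rational(-9730, 3)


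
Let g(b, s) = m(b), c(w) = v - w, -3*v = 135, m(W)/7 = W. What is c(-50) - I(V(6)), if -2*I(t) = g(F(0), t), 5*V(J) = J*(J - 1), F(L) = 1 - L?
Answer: 17/2 ≈ 8.5000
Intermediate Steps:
m(W) = 7*W
v = -45 (v = -⅓*135 = -45)
c(w) = -45 - w
g(b, s) = 7*b
V(J) = J*(-1 + J)/5 (V(J) = (J*(J - 1))/5 = (J*(-1 + J))/5 = J*(-1 + J)/5)
I(t) = -7/2 (I(t) = -7*(1 - 1*0)/2 = -7*(1 + 0)/2 = -7/2)
c(-50) - I(V(6)) = (-45 - 1*(-50)) - 1*(-7/2) = (-45 + 50) + 7/2 = 5 + 7/2 = 17/2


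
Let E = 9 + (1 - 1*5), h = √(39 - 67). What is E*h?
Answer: 10*I*√7 ≈ 26.458*I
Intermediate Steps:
h = 2*I*√7 (h = √(-28) = 2*I*√7 ≈ 5.2915*I)
E = 5 (E = 9 + (1 - 5) = 9 - 4 = 5)
E*h = 5*(2*I*√7) = 10*I*√7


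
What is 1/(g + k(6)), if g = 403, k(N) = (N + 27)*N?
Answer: 1/601 ≈ 0.0016639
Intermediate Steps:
k(N) = N*(27 + N) (k(N) = (27 + N)*N = N*(27 + N))
1/(g + k(6)) = 1/(403 + 6*(27 + 6)) = 1/(403 + 6*33) = 1/(403 + 198) = 1/601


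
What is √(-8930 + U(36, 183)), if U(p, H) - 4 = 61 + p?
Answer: 9*I*√109 ≈ 93.963*I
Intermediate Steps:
U(p, H) = 65 + p (U(p, H) = 4 + (61 + p) = 65 + p)
√(-8930 + U(36, 183)) = √(-8930 + (65 + 36)) = √(-8930 + 101) = √(-8829) = 9*I*√109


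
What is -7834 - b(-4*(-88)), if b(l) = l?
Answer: -8186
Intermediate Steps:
-7834 - b(-4*(-88)) = -7834 - (-4)*(-88) = -7834 - 1*352 = -7834 - 352 = -8186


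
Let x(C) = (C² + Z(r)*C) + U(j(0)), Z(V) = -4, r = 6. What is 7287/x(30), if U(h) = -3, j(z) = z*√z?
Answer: 347/37 ≈ 9.3784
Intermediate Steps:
j(z) = z^(3/2)
x(C) = -3 + C² - 4*C (x(C) = (C² - 4*C) - 3 = -3 + C² - 4*C)
7287/x(30) = 7287/(-3 + 30² - 4*30) = 7287/(-3 + 900 - 120) = 7287/777 = 7287*(1/777) = 347/37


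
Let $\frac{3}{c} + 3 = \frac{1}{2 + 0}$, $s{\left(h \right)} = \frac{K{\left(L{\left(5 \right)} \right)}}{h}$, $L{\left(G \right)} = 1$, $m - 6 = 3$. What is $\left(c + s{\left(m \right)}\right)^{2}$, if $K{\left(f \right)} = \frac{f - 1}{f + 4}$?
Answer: $\frac{36}{25} \approx 1.44$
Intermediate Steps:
$m = 9$ ($m = 6 + 3 = 9$)
$K{\left(f \right)} = \frac{-1 + f}{4 + f}$
$s{\left(h \right)} = 0$ ($s{\left(h \right)} = \frac{\frac{1}{4 + 1} \left(-1 + 1\right)}{h} = \frac{\frac{1}{5} \cdot 0}{h} = \frac{0}{h} = 0$)
$c = - \frac{6}{5}$ ($c = \frac{3}{-3 + \frac{1}{2 + 0}} = \frac{3}{-3 + \frac{1}{2}} = \frac{3}{- \frac{5}{2}} = 3 \left(- \frac{2}{5}\right) = - \frac{6}{5} \approx -1.2$)
$\left(c + s{\left(m \right)}\right)^{2} = \left(- \frac{6}{5} + 0\right)^{2} = \left(- \frac{6}{5}\right)^{2} = \frac{36}{25}$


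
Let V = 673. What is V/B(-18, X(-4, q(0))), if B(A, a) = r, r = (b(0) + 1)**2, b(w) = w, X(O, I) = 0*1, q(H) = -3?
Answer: 673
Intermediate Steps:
X(O, I) = 0
r = 1 (r = (0 + 1)**2 = 1**2 = 1)
B(A, a) = 1
V/B(-18, X(-4, q(0))) = 673/1 = 673*1 = 673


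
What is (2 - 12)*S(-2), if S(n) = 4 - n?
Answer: -60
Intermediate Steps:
(2 - 12)*S(-2) = (2 - 12)*(4 - 1*(-2)) = -10*(4 + 2) = -10*6 = -60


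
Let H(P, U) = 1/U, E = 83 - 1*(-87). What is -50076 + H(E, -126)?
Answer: -6309577/126 ≈ -50076.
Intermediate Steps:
E = 170 (E = 83 + 87 = 170)
-50076 + H(E, -126) = -50076 + 1/(-126) = -50076 - 1/126 = -6309577/126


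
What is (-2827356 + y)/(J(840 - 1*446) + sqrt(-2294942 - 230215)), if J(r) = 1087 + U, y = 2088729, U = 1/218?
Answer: -4239620988818/19573213373 + 11700836516*I*sqrt(280573)/19573213373 ≈ -216.6 + 316.65*I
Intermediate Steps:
U = 1/218 ≈ 0.0045872
J(r) = 236967/218 (J(r) = 1087 + 1/218 = 236967/218)
(-2827356 + y)/(J(840 - 1*446) + sqrt(-2294942 - 230215)) = (-2827356 + 2088729)/(236967/218 + sqrt(-2294942 - 230215)) = -738627/(236967/218 + sqrt(-2525157)) = -738627/(236967/218 + 3*I*sqrt(280573))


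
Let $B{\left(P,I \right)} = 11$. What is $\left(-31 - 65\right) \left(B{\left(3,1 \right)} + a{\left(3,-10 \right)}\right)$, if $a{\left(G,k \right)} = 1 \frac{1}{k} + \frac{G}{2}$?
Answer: $- \frac{5952}{5} \approx -1190.4$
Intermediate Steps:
$a{\left(G,k \right)} = \frac{1}{k} + \frac{G}{2}$ ($a{\left(G,k \right)} = \frac{1}{k} + G \frac{1}{2} = \frac{1}{k} + \frac{G}{2}$)
$\left(-31 - 65\right) \left(B{\left(3,1 \right)} + a{\left(3,-10 \right)}\right) = \left(-31 - 65\right) \left(11 + \left(\frac{1}{-10} + \frac{1}{2} \cdot 3\right)\right) = \left(-31 - 65\right) \left(11 + \left(- \frac{1}{10} + \frac{3}{2}\right)\right) = - 96 \left(11 + \frac{7}{5}\right) = \left(-96\right) \frac{62}{5} = - \frac{5952}{5}$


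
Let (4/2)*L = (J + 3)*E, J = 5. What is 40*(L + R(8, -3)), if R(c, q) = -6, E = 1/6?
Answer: -640/3 ≈ -213.33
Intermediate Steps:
E = ⅙ ≈ 0.16667
L = ⅔ (L = ((5 + 3)*(⅙))/2 = (8*(⅙))/2 = (½)*(4/3) = ⅔ ≈ 0.66667)
40*(L + R(8, -3)) = 40*(⅔ - 6) = 40*(-16/3) = -640/3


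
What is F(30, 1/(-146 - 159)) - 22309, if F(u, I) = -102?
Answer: -22411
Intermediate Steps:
F(30, 1/(-146 - 159)) - 22309 = -102 - 22309 = -22411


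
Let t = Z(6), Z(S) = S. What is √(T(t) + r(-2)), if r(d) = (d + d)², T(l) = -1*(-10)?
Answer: √26 ≈ 5.0990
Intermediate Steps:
t = 6
T(l) = 10
r(d) = 4*d² (r(d) = (2*d)² = 4*d²)
√(T(t) + r(-2)) = √(10 + 4*(-2)²) = √(10 + 4*4) = √(10 + 16) = √26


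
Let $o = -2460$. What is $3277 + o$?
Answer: $817$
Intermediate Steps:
$3277 + o = 3277 - 2460 = 817$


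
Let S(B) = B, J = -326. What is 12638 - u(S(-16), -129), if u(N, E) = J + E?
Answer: 13093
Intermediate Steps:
u(N, E) = -326 + E
12638 - u(S(-16), -129) = 12638 - (-326 - 129) = 12638 - 1*(-455) = 12638 + 455 = 13093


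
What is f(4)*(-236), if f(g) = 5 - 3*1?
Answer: -472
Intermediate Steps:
f(g) = 2 (f(g) = 5 - 3 = 2)
f(4)*(-236) = 2*(-236) = -472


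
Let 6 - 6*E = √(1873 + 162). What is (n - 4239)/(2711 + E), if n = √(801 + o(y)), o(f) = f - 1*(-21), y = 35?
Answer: -413862048/264775949 - 25434*√2035/264775949 + 6*√1743995/264775949 + 97632*√857/264775949 ≈ -1.5566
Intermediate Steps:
o(f) = 21 + f (o(f) = f + 21 = 21 + f)
E = 1 - √2035/6 (E = 1 - √(1873 + 162)/6 = 1 - √2035/6 ≈ -6.5185)
n = √857 (n = √(801 + (21 + 35)) = √(801 + 56) = √857 ≈ 29.275)
(n - 4239)/(2711 + E) = (√857 - 4239)/(2711 + (1 - √2035/6)) = (-4239 + √857)/(2712 - √2035/6)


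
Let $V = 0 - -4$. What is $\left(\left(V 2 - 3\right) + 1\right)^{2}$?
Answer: $36$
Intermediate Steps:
$V = 4$ ($V = 0 + 4 = 4$)
$\left(\left(V 2 - 3\right) + 1\right)^{2} = \left(\left(4 \cdot 2 - 3\right) + 1\right)^{2} = \left(\left(8 - 3\right) + 1\right)^{2} = \left(5 + 1\right)^{2} = 6^{2} = 36$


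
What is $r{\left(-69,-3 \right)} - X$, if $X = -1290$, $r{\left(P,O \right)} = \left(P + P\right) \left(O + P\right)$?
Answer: $11226$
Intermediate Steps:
$r{\left(P,O \right)} = 2 P \left(O + P\right)$
$r{\left(-69,-3 \right)} - X = 2 \left(-69\right) \left(-3 - 69\right) - -1290 = 2 \left(-69\right) \left(-72\right) + 1290 = 9936 + 1290 = 11226$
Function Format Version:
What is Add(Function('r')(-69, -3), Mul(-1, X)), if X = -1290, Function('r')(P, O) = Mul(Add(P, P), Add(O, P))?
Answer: 11226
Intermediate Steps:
Function('r')(P, O) = Mul(2, P, Add(O, P)) (Function('r')(P, O) = Mul(Mul(2, P), Add(O, P)) = Mul(2, P, Add(O, P)))
Add(Function('r')(-69, -3), Mul(-1, X)) = Add(Mul(2, -69, Add(-3, -69)), Mul(-1, -1290)) = Add(Mul(2, -69, -72), 1290) = Add(9936, 1290) = 11226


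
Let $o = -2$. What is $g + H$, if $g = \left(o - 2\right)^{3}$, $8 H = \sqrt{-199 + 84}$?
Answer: $-64 + \frac{i \sqrt{115}}{8} \approx -64.0 + 1.3405 i$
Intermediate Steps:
$H = \frac{i \sqrt{115}}{8}$ ($H = \frac{\sqrt{-199 + 84}}{8} = \frac{\sqrt{-115}}{8} = \frac{i \sqrt{115}}{8} \approx 1.3405 i$)
$g = -64$ ($g = \left(-2 - 2\right)^{3} = \left(-4\right)^{3} = -64$)
$g + H = -64 + \frac{i \sqrt{115}}{8}$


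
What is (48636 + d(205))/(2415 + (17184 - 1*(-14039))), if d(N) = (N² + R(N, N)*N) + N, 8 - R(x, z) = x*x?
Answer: -8522619/33638 ≈ -253.36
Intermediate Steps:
R(x, z) = 8 - x² (R(x, z) = 8 - x*x = 8 - x²)
d(N) = N + N² + N*(8 - N²) (d(N) = (N² + (8 - N²)*N) + N = (N² + N*(8 - N²)) + N = N + N² + N*(8 - N²))
(48636 + d(205))/(2415 + (17184 - 1*(-14039))) = (48636 + 205*(9 + 205 - 1*205²))/(2415 + (17184 - 1*(-14039))) = (48636 + 205*(9 + 205 - 1*42025))/(2415 + (17184 + 14039)) = (48636 + 205*(9 + 205 - 42025))/(2415 + 31223) = (48636 + 205*(-41811))/33638 = (48636 - 8571255)*(1/33638) = -8522619*1/33638 = -8522619/33638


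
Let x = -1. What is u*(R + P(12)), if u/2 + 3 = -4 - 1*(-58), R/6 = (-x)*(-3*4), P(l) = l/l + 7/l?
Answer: -14365/2 ≈ -7182.5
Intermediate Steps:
P(l) = 1 + 7/l
R = -72 (R = 6*((-1*(-1))*(-3*4)) = 6*(1*(-12)) = 6*(-12) = -72)
u = 102 (u = -6 + 2*(-4 - 1*(-58)) = -6 + 2*(-4 + 58) = -6 + 2*54 = -6 + 108 = 102)
u*(R + P(12)) = 102*(-72 + (7 + 12)/12) = 102*(-72 + (1/12)*19) = 102*(-72 + 19/12) = 102*(-845/12) = -14365/2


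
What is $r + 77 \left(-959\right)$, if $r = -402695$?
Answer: $-476538$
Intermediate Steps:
$r + 77 \left(-959\right) = -402695 + 77 \left(-959\right) = -402695 - 73843 = -476538$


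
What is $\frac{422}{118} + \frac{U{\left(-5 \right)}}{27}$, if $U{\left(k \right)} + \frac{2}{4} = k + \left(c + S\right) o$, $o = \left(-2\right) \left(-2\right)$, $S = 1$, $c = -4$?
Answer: $\frac{9329}{3186} \approx 2.9281$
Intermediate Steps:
$o = 4$
$U{\left(k \right)} = - \frac{25}{2} + k$ ($U{\left(k \right)} = - \frac{1}{2} + \left(k + \left(-4 + 1\right) 4\right) = - \frac{1}{2} + \left(k - 12\right) = - \frac{1}{2} + \left(-12 + k\right) = - \frac{25}{2} + k$)
$\frac{422}{118} + \frac{U{\left(-5 \right)}}{27} = \frac{422}{118} + \frac{- \frac{25}{2} - 5}{27} = 422 \cdot \frac{1}{118} - \frac{35}{54} = \frac{211}{59} - \frac{35}{54} = \frac{9329}{3186}$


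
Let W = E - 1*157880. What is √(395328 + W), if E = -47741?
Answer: √189707 ≈ 435.55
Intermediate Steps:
W = -205621 (W = -47741 - 1*157880 = -47741 - 157880 = -205621)
√(395328 + W) = √(395328 - 205621) = √189707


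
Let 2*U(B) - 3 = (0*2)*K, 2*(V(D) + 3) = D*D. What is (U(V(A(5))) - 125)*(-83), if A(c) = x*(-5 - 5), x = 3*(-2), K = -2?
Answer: 20501/2 ≈ 10251.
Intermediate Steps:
x = -6
A(c) = 60 (A(c) = -6*(-5 - 5) = -6*(-10) = 60)
V(D) = -3 + D²/2 (V(D) = -3 + (D*D)/2 = -3 + D²/2)
U(B) = 3/2 (U(B) = 3/2 + ((0*2)*(-2))/2 = 3/2 + (0*(-2))/2 = 3/2 + (½)*0 = 3/2 + 0 = 3/2)
(U(V(A(5))) - 125)*(-83) = (3/2 - 125)*(-83) = -247/2*(-83) = 20501/2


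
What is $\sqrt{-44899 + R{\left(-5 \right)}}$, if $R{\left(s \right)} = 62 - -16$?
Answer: $i \sqrt{44821} \approx 211.71 i$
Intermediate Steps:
$R{\left(s \right)} = 78$ ($R{\left(s \right)} = 62 + 16 = 78$)
$\sqrt{-44899 + R{\left(-5 \right)}} = \sqrt{-44899 + 78} = \sqrt{-44821} = i \sqrt{44821}$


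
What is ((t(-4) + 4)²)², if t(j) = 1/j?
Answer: 50625/256 ≈ 197.75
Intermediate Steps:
t(j) = 1/j
((t(-4) + 4)²)² = ((1/(-4) + 4)²)² = ((-¼ + 4)²)² = ((15/4)²)² = (225/16)² = 50625/256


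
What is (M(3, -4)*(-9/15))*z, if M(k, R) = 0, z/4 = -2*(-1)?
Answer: 0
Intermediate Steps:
z = 8 (z = 4*(-2*(-1)) = 4*2 = 8)
(M(3, -4)*(-9/15))*z = (0*(-9/15))*8 = (0*(-9*1/15))*8 = (0*(-⅗))*8 = 0*8 = 0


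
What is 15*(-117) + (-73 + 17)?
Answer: -1811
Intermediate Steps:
15*(-117) + (-73 + 17) = -1755 - 56 = -1811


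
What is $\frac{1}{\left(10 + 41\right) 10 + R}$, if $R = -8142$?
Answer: $- \frac{1}{7632} \approx -0.00013103$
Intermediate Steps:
$\frac{1}{\left(10 + 41\right) 10 + R} = \frac{1}{\left(10 + 41\right) 10 - 8142} = \frac{1}{51 \cdot 10 - 8142} = \frac{1}{510 - 8142} = \frac{1}{-7632} = - \frac{1}{7632}$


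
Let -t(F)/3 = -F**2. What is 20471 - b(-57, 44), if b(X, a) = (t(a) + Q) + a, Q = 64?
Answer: 14555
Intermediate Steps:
t(F) = 3*F**2 (t(F) = -(-3)*F**2 = 3*F**2)
b(X, a) = 64 + a + 3*a**2 (b(X, a) = (3*a**2 + 64) + a = (64 + 3*a**2) + a = 64 + a + 3*a**2)
20471 - b(-57, 44) = 20471 - (64 + 44 + 3*44**2) = 20471 - (64 + 44 + 3*1936) = 20471 - (64 + 44 + 5808) = 20471 - 1*5916 = 20471 - 5916 = 14555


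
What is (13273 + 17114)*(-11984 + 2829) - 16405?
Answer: -278209390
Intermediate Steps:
(13273 + 17114)*(-11984 + 2829) - 16405 = 30387*(-9155) - 16405 = -278192985 - 16405 = -278209390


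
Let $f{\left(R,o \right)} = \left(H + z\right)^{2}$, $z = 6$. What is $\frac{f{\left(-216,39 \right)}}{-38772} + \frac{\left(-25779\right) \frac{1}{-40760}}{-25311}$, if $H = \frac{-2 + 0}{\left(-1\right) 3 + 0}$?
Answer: $- \frac{2702987657}{2307701297880} \approx -0.0011713$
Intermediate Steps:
$H = \frac{2}{3}$ ($H = - \frac{2}{-3 + 0} = - \frac{2}{-3} = \left(-2\right) \left(- \frac{1}{3}\right) = \frac{2}{3} \approx 0.66667$)
$f{\left(R,o \right)} = \frac{400}{9}$ ($f{\left(R,o \right)} = \left(\frac{2}{3} + 6\right)^{2} = \left(\frac{20}{3}\right)^{2} = \frac{400}{9}$)
$\frac{f{\left(-216,39 \right)}}{-38772} + \frac{\left(-25779\right) \frac{1}{-40760}}{-25311} = \frac{400}{9 \left(-38772\right)} + \frac{\left(-25779\right) \frac{1}{-40760}}{-25311} = \frac{400}{9} \left(- \frac{1}{38772}\right) + \left(-25779\right) \left(- \frac{1}{40760}\right) \left(- \frac{1}{25311}\right) = - \frac{100}{87237} + \frac{25779}{40760} \left(- \frac{1}{25311}\right) = - \frac{100}{87237} - \frac{661}{26453240} = - \frac{2702987657}{2307701297880}$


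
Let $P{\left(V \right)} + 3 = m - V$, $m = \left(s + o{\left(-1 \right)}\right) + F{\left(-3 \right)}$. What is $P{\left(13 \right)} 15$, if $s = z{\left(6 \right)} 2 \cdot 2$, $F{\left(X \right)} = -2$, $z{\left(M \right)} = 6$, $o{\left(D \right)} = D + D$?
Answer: $60$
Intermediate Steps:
$o{\left(D \right)} = 2 D$
$s = 24$ ($s = 6 \cdot 2 \cdot 2 = 12 \cdot 2 = 24$)
$m = 20$ ($m = \left(24 + 2 \left(-1\right)\right) - 2 = \left(24 - 2\right) - 2 = 22 - 2 = 20$)
$P{\left(V \right)} = 17 - V$ ($P{\left(V \right)} = -3 - \left(-20 + V\right) = 17 - V$)
$P{\left(13 \right)} 15 = \left(17 - 13\right) 15 = 4 \cdot 15 = 60$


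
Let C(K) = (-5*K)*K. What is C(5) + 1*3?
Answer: -122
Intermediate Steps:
C(K) = -5*K**2
C(5) + 1*3 = -5*5**2 + 1*3 = -5*25 + 3 = -125 + 3 = -122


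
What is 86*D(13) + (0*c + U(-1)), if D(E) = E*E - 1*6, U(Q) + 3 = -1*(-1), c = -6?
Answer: 14016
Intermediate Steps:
U(Q) = -2 (U(Q) = -3 - 1*(-1) = -3 + 1 = -2)
D(E) = -6 + E**2 (D(E) = E**2 - 6 = -6 + E**2)
86*D(13) + (0*c + U(-1)) = 86*(-6 + 13**2) + (0*(-6) - 2) = 86*(-6 + 169) + (0 - 2) = 86*163 - 2 = 14018 - 2 = 14016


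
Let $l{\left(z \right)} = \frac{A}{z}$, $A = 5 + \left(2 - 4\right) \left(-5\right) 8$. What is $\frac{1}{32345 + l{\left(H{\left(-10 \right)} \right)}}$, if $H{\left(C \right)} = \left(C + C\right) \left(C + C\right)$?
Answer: $\frac{80}{2587617} \approx 3.0916 \cdot 10^{-5}$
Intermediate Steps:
$H{\left(C \right)} = 4 C^{2}$ ($H{\left(C \right)} = 2 C 2 C = 4 C^{2}$)
$A = 85$ ($A = 5 + \left(-2\right) \left(-5\right) 8 = 5 + 10 \cdot 8 = 5 + 80 = 85$)
$l{\left(z \right)} = \frac{85}{z}$
$\frac{1}{32345 + l{\left(H{\left(-10 \right)} \right)}} = \frac{1}{32345 + \frac{85}{4 \left(-10\right)^{2}}} = \frac{1}{32345 + \frac{85}{4 \cdot 100}} = \frac{1}{32345 + \frac{85}{400}} = \frac{1}{32345 + 85 \cdot \frac{1}{400}} = \frac{1}{32345 + \frac{17}{80}} = \frac{1}{\frac{2587617}{80}} = \frac{80}{2587617}$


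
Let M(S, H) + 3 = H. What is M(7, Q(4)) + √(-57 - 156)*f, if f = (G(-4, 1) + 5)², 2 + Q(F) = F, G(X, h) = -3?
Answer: -1 + 4*I*√213 ≈ -1.0 + 58.378*I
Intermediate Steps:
Q(F) = -2 + F
M(S, H) = -3 + H
f = 4 (f = (-3 + 5)² = 2² = 4)
M(7, Q(4)) + √(-57 - 156)*f = (-3 + (-2 + 4)) + √(-57 - 156)*4 = (-3 + 2) + √(-213)*4 = -1 + (I*√213)*4 = -1 + 4*I*√213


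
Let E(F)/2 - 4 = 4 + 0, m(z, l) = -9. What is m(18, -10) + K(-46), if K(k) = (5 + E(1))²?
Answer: 432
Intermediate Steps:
E(F) = 16 (E(F) = 8 + 2*(4 + 0) = 8 + 2*4 = 8 + 8 = 16)
K(k) = 441 (K(k) = (5 + 16)² = 21² = 441)
m(18, -10) + K(-46) = -9 + 441 = 432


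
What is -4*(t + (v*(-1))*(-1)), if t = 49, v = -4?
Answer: -180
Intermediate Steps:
-4*(t + (v*(-1))*(-1)) = -4*(49 - 4*(-1)*(-1)) = -4*(49 + 4*(-1)) = -4*(49 - 4) = -4*45 = -180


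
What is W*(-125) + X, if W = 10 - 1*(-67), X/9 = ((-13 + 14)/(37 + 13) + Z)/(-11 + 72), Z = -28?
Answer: -29368841/3050 ≈ -9629.1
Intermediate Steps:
X = -12591/3050 (X = 9*(((-13 + 14)/(37 + 13) - 28)/(-11 + 72)) = 9*((1/50 - 28)/61) = 9*((1*(1/50) - 28)*(1/61)) = 9*((1/50 - 28)*(1/61)) = 9*(-1399/50*1/61) = 9*(-1399/3050) = -12591/3050 ≈ -4.1282)
W = 77 (W = 10 + 67 = 77)
W*(-125) + X = 77*(-125) - 12591/3050 = -9625 - 12591/3050 = -29368841/3050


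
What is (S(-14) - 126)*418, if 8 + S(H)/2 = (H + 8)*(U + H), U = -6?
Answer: 40964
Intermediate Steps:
S(H) = -16 + 2*(-6 + H)*(8 + H) (S(H) = -16 + 2*((H + 8)*(-6 + H)) = -16 + 2*((8 + H)*(-6 + H)) = -16 + 2*((-6 + H)*(8 + H)) = -16 + 2*(-6 + H)*(8 + H))
(S(-14) - 126)*418 = ((-112 + 2*(-14)**2 + 4*(-14)) - 126)*418 = ((-112 + 2*196 - 56) - 126)*418 = ((-112 + 392 - 56) - 126)*418 = (224 - 126)*418 = 98*418 = 40964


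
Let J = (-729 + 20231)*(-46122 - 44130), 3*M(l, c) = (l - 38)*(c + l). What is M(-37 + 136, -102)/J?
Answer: 61/1760094504 ≈ 3.4657e-8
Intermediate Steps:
M(l, c) = (-38 + l)*(c + l)/3 (M(l, c) = ((l - 38)*(c + l))/3 = ((-38 + l)*(c + l))/3 = (-38 + l)*(c + l)/3)
J = -1760094504 (J = 19502*(-90252) = -1760094504)
M(-37 + 136, -102)/J = (-38/3*(-102) - 38*(-37 + 136)/3 + (-37 + 136)²/3 + (⅓)*(-102)*(-37 + 136))/(-1760094504) = (1292 - 38/3*99 + (⅓)*99² + (⅓)*(-102)*99)*(-1/1760094504) = (1292 - 1254 + (⅓)*9801 - 3366)*(-1/1760094504) = (1292 - 1254 + 3267 - 3366)*(-1/1760094504) = -61*(-1/1760094504) = 61/1760094504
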